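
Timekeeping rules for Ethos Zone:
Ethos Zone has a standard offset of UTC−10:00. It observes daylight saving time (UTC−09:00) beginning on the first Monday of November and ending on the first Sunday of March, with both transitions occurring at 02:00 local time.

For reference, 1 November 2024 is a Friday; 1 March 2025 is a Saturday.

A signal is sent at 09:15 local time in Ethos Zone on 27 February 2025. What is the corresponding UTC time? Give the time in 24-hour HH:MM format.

18:15

1 November 2024 is a Friday, so the first Monday is November 4.
1 March 2025 is a Saturday, so the first Sunday is March 2.
27 February 2025 lies within the daylight-saving period (4 November 2024 – 2 March 2025), so Ethos Zone is on daylight time, UTC−09:00.
09:15 local + 9h = 18:15 UTC.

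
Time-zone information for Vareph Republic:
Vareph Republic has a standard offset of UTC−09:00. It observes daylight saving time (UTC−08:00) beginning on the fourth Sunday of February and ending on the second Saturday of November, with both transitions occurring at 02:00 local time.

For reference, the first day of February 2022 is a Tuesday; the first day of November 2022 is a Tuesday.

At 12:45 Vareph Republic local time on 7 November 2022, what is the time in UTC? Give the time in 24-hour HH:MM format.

20:45

1 February 2022 is a Tuesday, so the first Sunday is February 6 and the fourth is February 27.
1 November 2022 is a Tuesday, so the first Saturday is November 5 and the second is November 12.
7 November 2022 lies within the daylight-saving period (27 February – 12 November), so Vareph Republic is on daylight time, UTC−08:00.
12:45 local + 8h = 20:45 UTC.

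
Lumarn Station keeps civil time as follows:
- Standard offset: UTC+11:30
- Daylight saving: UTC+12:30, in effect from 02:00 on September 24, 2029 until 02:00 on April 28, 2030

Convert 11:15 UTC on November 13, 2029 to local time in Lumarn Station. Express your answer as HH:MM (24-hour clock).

At the standard offset (UTC+11:30), 11:15 UTC + 11h30m = 22:45 Lumarn Station standard time.
The standard-time date in Lumarn Station, November 13, 2029, falls between 24 September 2029 and 28 April 2030, so daylight saving is in effect and Lumarn Station is at UTC+12:30.
11:15 UTC + 12h30m = 23:45 local.

23:45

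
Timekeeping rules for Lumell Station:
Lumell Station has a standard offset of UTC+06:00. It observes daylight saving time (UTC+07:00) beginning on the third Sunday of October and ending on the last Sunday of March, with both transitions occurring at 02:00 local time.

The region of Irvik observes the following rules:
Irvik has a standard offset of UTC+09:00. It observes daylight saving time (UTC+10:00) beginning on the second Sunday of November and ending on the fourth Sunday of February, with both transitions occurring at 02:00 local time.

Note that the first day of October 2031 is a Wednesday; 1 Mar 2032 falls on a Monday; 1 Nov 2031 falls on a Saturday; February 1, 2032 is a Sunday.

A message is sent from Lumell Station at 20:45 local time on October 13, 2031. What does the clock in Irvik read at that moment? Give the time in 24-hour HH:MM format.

1 October 2031 is a Wednesday, so the first Sunday is October 5 and the third is October 19.
1 March 2032 is a Monday, so Sundays fall on 7, 14, 21, 28; the last is March 28.
October 13, 2031 does not fall between 19 October 2031 and 28 March 2032, so daylight saving is not in effect and Lumell Station is at UTC+06:00.
20:45 Lumell Station − 6h = 14:45 UTC.
1 November 2031 is a Saturday, so the first Sunday is November 2 and the second is November 9.
1 February 2032 is a Sunday, so the first Sunday is February 1 and the fourth is February 22.
At the standard offset (UTC+09:00), 14:45 UTC + 9h = 23:45 Irvik standard time.
The standard-time date in Irvik, October 13, 2031, is outside the daylight-saving period (9 November 2031 – 22 February 2032), so Irvik is on standard time, UTC+09:00.
14:45 UTC + 9h = 23:45 Irvik.

23:45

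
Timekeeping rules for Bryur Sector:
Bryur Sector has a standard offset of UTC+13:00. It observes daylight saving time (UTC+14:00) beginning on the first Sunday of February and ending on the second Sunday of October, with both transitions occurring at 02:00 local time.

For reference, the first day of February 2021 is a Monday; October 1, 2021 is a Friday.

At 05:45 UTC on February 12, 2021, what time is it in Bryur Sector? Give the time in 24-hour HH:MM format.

19:45

1 February 2021 is a Monday, so the first Sunday is February 7.
1 October 2021 is a Friday, so the first Sunday is October 3 and the second is October 10.
At the standard offset (UTC+13:00), 05:45 UTC + 13h = 18:45 Bryur Sector standard time.
The standard-time date in Bryur Sector, February 12, 2021, falls between 7 February and 10 October, so daylight saving is in effect and Bryur Sector is at UTC+14:00.
05:45 UTC + 14h = 19:45 local.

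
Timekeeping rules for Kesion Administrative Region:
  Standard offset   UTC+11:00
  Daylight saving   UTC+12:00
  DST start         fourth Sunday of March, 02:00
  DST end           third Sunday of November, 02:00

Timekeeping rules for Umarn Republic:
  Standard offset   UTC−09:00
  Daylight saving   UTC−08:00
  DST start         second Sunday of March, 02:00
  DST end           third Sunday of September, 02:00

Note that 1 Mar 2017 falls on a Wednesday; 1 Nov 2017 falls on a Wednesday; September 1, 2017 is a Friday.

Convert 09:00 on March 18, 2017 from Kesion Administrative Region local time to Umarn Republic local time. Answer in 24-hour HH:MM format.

1 March 2017 is a Wednesday, so the first Sunday is March 5 and the fourth is March 26.
1 November 2017 is a Wednesday, so the first Sunday is November 5 and the third is November 19.
Daylight saving runs 26 March – 19 November; March 18, 2017 is outside that window, so Kesion Administrative Region is on standard time at UTC+11:00.
09:00 Kesion Administrative Region − 11h = 22:00 UTC (rolling into the previous day, 17 March 2017).
1 March 2017 is a Wednesday, so the first Sunday is March 5 and the second is March 12.
1 September 2017 is a Friday, so the first Sunday is September 3 and the third is September 17.
At the standard offset (UTC−09:00), 22:00 UTC − 9h = 13:00 Umarn Republic standard time.
The standard-time date in Umarn Republic, March 17, 2017, falls between 12 March and 17 September, so daylight saving is in effect and Umarn Republic is at UTC−08:00.
22:00 UTC − 8h = 14:00 Umarn Republic.

14:00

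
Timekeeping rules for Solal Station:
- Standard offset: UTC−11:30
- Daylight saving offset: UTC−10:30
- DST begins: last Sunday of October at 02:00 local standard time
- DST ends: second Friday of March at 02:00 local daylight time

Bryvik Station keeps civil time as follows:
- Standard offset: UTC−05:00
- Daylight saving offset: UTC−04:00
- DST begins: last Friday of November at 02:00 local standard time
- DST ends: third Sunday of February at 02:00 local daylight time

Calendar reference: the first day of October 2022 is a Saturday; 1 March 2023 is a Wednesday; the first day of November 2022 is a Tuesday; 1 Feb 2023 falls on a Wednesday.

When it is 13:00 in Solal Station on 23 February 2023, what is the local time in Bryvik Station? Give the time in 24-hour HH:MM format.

1 October 2022 is a Saturday, so Sundays fall on 2, 9, 16, 23, 30; the last is October 30.
1 March 2023 is a Wednesday, so the first Friday is March 3 and the second is March 10.
23 February 2023 lies within the daylight-saving period (30 October 2022 – 10 March 2023), so Solal Station is on daylight time, UTC−10:30.
13:00 Solal Station + 10h30m = 23:30 UTC.
1 November 2022 is a Tuesday, so Fridays fall on 4, 11, 18, 25; the last is November 25.
1 February 2023 is a Wednesday, so the first Sunday is February 5 and the third is February 19.
At the standard offset (UTC−05:00), 23:30 UTC − 5h = 18:30 Bryvik Station standard time.
The standard-time date in Bryvik Station, 23 February 2023, is outside the daylight-saving period (25 November 2022 – 19 February 2023), so Bryvik Station is on standard time, UTC−05:00.
23:30 UTC − 5h = 18:30 Bryvik Station.

18:30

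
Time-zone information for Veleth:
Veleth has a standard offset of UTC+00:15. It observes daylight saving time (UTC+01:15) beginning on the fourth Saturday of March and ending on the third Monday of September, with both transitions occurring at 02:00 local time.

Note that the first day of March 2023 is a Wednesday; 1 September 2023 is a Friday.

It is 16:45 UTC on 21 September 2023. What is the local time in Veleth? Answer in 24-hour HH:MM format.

1 March 2023 is a Wednesday, so the first Saturday is March 4 and the fourth is March 25.
1 September 2023 is a Friday, so the first Monday is September 4 and the third is September 18.
At the standard offset (UTC+00:15), 16:45 UTC + 0h15m = 17:00 Veleth standard time.
The standard-time date in Veleth, 21 September 2023, does not fall between 25 March and 18 September, so daylight saving is not in effect and Veleth is at UTC+00:15.
16:45 UTC + 0h15m = 17:00 local.

17:00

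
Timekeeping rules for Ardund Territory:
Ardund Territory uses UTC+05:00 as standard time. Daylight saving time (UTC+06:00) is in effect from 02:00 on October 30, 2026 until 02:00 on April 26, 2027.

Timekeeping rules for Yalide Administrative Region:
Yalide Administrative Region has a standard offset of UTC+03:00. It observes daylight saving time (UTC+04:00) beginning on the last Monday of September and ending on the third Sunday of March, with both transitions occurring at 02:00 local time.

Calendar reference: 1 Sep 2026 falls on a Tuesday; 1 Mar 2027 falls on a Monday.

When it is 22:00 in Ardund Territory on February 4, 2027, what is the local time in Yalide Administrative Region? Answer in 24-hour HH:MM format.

20:00

February 4, 2027 falls between 30 October 2026 and 26 April 2027, so daylight saving is in effect and Ardund Territory is at UTC+06:00.
22:00 Ardund Territory − 6h = 16:00 UTC.
1 September 2026 is a Tuesday, so Mondays fall on 7, 14, 21, 28; the last is September 28.
1 March 2027 is a Monday, so the first Sunday is March 7 and the third is March 21.
At the standard offset (UTC+03:00), 16:00 UTC + 3h = 19:00 Yalide Administrative Region standard time.
The standard-time date in Yalide Administrative Region, February 4, 2027, falls between 28 September 2026 and 21 March 2027, so daylight saving is in effect and Yalide Administrative Region is at UTC+04:00.
16:00 UTC + 4h = 20:00 Yalide Administrative Region.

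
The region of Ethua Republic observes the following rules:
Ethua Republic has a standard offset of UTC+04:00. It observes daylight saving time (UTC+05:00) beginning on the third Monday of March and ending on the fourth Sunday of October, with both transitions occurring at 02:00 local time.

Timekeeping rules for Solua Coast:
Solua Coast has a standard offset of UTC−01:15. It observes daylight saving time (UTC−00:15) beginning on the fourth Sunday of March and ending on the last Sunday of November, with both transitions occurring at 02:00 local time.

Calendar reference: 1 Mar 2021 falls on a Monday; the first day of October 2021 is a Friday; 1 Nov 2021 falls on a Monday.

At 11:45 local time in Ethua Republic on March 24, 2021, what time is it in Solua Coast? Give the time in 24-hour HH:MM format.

05:30

1 March 2021 is a Monday, so the first Monday is March 1 and the third is March 15.
1 October 2021 is a Friday, so the first Sunday is October 3 and the fourth is October 24.
March 24, 2021 lies within the daylight-saving period (15 March – 24 October), so Ethua Republic is on daylight time, UTC+05:00.
11:45 Ethua Republic − 5h = 06:45 UTC.
1 March 2021 is a Monday, so the first Sunday is March 7 and the fourth is March 28.
1 November 2021 is a Monday, so Sundays fall on 7, 14, 21, 28; the last is November 28.
At the standard offset (UTC−01:15), 06:45 UTC − 1h15m = 05:30 Solua Coast standard time.
The standard-time date in Solua Coast, March 24, 2021, does not fall between 28 March and 28 November, so daylight saving is not in effect and Solua Coast is at UTC−01:15.
06:45 UTC − 1h15m = 05:30 Solua Coast.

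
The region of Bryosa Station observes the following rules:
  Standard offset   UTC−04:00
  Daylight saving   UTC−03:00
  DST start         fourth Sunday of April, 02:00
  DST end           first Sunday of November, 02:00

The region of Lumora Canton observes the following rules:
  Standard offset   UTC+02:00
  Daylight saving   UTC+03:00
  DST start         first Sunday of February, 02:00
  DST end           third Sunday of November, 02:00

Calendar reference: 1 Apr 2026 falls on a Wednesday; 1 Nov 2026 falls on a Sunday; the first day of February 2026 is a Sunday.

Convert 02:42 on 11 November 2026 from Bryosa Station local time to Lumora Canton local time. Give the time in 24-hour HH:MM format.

1 April 2026 is a Wednesday, so the first Sunday is April 5 and the fourth is April 26.
1 November 2026 is a Sunday, so the first Sunday is November 1.
11 November 2026 is outside the daylight-saving period (26 April – 1 November), so Bryosa Station is on standard time, UTC−04:00.
02:42 Bryosa Station + 4h = 06:42 UTC.
1 February 2026 is a Sunday, so the first Sunday is February 1.
1 November 2026 is a Sunday, so the first Sunday is November 1 and the third is November 15.
At the standard offset (UTC+02:00), 06:42 UTC + 2h = 08:42 Lumora Canton standard time.
Daylight saving runs 1 February – 15 November; the standard-time date in Lumora Canton, 11 November 2026, is inside that window, so Lumora Canton is at UTC+03:00.
06:42 UTC + 3h = 09:42 Lumora Canton.

09:42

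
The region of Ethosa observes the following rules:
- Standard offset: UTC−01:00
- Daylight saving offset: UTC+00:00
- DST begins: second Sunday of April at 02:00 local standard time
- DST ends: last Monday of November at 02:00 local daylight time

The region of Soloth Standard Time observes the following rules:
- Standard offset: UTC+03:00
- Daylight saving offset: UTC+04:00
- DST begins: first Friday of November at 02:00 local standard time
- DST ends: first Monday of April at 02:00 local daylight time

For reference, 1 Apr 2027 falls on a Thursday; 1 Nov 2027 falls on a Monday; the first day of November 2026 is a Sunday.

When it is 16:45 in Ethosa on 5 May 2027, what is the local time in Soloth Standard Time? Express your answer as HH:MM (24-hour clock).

19:45

1 April 2027 is a Thursday, so the first Sunday is April 4 and the second is April 11.
1 November 2027 is a Monday, so Mondays fall on 1, 8, 15, 22, 29; the last is November 29.
5 May 2027 falls between 11 April and 29 November, so daylight saving is in effect and Ethosa is at UTC+00:00.
16:45 Ethosa − 0h = 16:45 UTC.
1 November 2026 is a Sunday, so the first Friday is November 6.
1 April 2027 is a Thursday, so the first Monday is April 5.
At the standard offset (UTC+03:00), 16:45 UTC + 3h = 19:45 Soloth Standard Time standard time.
Daylight saving runs 6 November 2026 – 5 April 2027; the standard-time date in Soloth Standard Time, 5 May 2027, is outside that window, so Soloth Standard Time is on standard time at UTC+03:00.
16:45 UTC + 3h = 19:45 Soloth Standard Time.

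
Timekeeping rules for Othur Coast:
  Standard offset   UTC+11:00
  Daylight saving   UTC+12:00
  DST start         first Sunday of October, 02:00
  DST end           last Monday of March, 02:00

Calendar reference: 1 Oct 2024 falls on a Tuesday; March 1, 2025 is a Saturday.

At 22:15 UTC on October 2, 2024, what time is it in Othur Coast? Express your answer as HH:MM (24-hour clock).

09:15

1 October 2024 is a Tuesday, so the first Sunday is October 6.
1 March 2025 is a Saturday, so Mondays fall on 3, 10, 17, 24, 31; the last is March 31.
At the standard offset (UTC+11:00), 22:15 UTC + 11h = 09:15 Othur Coast standard time (rolling into the next day, 3 October 2024).
Daylight saving runs 6 October 2024 – 31 March 2025; the standard-time date in Othur Coast, October 3, 2024, is outside that window, so Othur Coast is on standard time at UTC+11:00.
22:15 UTC + 11h = 09:15 local (rolling into the next day, 3 October 2024).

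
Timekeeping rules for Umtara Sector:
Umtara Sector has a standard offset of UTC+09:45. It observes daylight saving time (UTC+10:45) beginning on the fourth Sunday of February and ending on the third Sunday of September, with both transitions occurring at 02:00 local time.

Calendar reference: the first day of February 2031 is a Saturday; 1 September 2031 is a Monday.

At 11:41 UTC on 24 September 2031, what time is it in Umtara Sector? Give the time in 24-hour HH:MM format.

21:26

1 February 2031 is a Saturday, so the first Sunday is February 2 and the fourth is February 23.
1 September 2031 is a Monday, so the first Sunday is September 7 and the third is September 21.
At the standard offset (UTC+09:45), 11:41 UTC + 9h45m = 21:26 Umtara Sector standard time.
Daylight saving runs 23 February – 21 September; the standard-time date in Umtara Sector, 24 September 2031, is outside that window, so Umtara Sector is on standard time at UTC+09:45.
11:41 UTC + 9h45m = 21:26 local.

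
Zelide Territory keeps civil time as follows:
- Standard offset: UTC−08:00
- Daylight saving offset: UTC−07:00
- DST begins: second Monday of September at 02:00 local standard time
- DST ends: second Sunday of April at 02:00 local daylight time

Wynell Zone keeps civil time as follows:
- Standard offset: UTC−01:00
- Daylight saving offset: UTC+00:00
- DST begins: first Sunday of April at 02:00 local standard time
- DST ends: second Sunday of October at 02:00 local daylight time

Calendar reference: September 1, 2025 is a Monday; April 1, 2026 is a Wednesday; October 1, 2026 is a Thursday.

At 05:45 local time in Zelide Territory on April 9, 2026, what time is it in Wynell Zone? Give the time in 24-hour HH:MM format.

1 September 2025 is a Monday, so the first Monday is September 1 and the second is September 8.
1 April 2026 is a Wednesday, so the first Sunday is April 5 and the second is April 12.
April 9, 2026 falls between 8 September 2025 and 12 April 2026, so daylight saving is in effect and Zelide Territory is at UTC−07:00.
05:45 Zelide Territory + 7h = 12:45 UTC.
1 April 2026 is a Wednesday, so the first Sunday is April 5.
1 October 2026 is a Thursday, so the first Sunday is October 4 and the second is October 11.
At the standard offset (UTC−01:00), 12:45 UTC − 1h = 11:45 Wynell Zone standard time.
The standard-time date in Wynell Zone, April 9, 2026, falls between 5 April and 11 October, so daylight saving is in effect and Wynell Zone is at UTC+00:00.
12:45 UTC + 0h = 12:45 Wynell Zone.

12:45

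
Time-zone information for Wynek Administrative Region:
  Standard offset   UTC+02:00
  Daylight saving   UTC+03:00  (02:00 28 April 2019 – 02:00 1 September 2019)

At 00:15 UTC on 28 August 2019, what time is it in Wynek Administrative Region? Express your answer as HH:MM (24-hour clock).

At the standard offset (UTC+02:00), 00:15 UTC + 2h = 02:15 Wynek Administrative Region standard time.
The standard-time date in Wynek Administrative Region, 28 August 2019, falls between 28 April and 1 September, so daylight saving is in effect and Wynek Administrative Region is at UTC+03:00.
00:15 UTC + 3h = 03:15 local.

03:15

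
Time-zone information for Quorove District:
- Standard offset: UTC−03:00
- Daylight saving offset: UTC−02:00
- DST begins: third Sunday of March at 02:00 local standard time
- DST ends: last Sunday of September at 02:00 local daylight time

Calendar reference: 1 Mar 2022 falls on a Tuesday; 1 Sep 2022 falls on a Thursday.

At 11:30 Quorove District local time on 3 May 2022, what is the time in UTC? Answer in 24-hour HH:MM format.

1 March 2022 is a Tuesday, so the first Sunday is March 6 and the third is March 20.
1 September 2022 is a Thursday, so Sundays fall on 4, 11, 18, 25; the last is September 25.
Daylight saving runs 20 March – 25 September; 3 May 2022 is inside that window, so Quorove District is at UTC−02:00.
11:30 local + 2h = 13:30 UTC.

13:30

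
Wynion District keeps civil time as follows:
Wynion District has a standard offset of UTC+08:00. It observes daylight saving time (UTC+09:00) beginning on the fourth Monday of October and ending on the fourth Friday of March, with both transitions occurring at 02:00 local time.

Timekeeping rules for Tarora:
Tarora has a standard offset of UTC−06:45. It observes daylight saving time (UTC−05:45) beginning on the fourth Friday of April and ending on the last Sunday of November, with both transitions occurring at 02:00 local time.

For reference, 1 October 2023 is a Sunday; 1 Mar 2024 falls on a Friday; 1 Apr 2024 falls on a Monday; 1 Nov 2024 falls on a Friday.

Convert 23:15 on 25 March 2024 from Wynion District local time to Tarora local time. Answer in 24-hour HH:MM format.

1 October 2023 is a Sunday, so the first Monday is October 2 and the fourth is October 23.
1 March 2024 is a Friday, so the first Friday is March 1 and the fourth is March 22.
25 March 2024 does not fall between 23 October 2023 and 22 March 2024, so daylight saving is not in effect and Wynion District is at UTC+08:00.
23:15 Wynion District − 8h = 15:15 UTC.
1 April 2024 is a Monday, so the first Friday is April 5 and the fourth is April 26.
1 November 2024 is a Friday, so Sundays fall on 3, 10, 17, 24; the last is November 24.
At the standard offset (UTC−06:45), 15:15 UTC − 6h45m = 08:30 Tarora standard time.
The standard-time date in Tarora, 25 March 2024, does not fall between 26 April and 24 November, so daylight saving is not in effect and Tarora is at UTC−06:45.
15:15 UTC − 6h45m = 08:30 Tarora.

08:30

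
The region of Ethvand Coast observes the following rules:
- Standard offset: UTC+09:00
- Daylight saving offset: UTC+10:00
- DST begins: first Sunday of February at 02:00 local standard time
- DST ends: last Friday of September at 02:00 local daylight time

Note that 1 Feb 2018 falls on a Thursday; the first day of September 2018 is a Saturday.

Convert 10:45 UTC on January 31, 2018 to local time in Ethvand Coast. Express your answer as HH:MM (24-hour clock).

1 February 2018 is a Thursday, so the first Sunday is February 4.
1 September 2018 is a Saturday, so Fridays fall on 7, 14, 21, 28; the last is September 28.
At the standard offset (UTC+09:00), 10:45 UTC + 9h = 19:45 Ethvand Coast standard time.
Daylight saving runs 4 February – 28 September; the standard-time date in Ethvand Coast, January 31, 2018, is outside that window, so Ethvand Coast is on standard time at UTC+09:00.
10:45 UTC + 9h = 19:45 local.

19:45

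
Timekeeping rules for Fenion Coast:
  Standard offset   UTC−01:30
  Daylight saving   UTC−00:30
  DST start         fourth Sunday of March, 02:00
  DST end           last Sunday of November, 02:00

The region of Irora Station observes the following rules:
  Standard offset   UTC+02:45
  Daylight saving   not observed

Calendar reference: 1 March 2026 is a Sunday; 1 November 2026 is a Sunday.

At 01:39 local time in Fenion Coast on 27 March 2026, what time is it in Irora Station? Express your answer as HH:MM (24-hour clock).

1 March 2026 is a Sunday, so the first Sunday is March 1 and the fourth is March 22.
1 November 2026 is a Sunday, so Sundays fall on 1, 8, 15, 22, 29; the last is November 29.
27 March 2026 lies within the daylight-saving period (22 March – 29 November), so Fenion Coast is on daylight time, UTC−00:30.
01:39 Fenion Coast + 0h30m = 02:09 UTC.
Irora Station has no daylight saving, so its offset is UTC+02:45 year-round.
02:09 UTC + 2h45m = 04:54 Irora Station.

04:54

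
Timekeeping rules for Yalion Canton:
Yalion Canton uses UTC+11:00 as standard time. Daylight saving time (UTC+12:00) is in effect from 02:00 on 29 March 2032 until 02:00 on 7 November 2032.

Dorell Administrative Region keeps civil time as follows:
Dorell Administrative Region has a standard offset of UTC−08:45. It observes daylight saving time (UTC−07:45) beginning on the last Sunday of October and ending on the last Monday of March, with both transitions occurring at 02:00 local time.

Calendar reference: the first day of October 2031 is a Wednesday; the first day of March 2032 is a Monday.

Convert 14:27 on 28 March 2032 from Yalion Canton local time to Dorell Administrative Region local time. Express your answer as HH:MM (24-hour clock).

Daylight saving runs 29 March – 7 November; 28 March 2032 is outside that window, so Yalion Canton is on standard time at UTC+11:00.
14:27 Yalion Canton − 11h = 03:27 UTC.
1 October 2031 is a Wednesday, so Sundays fall on 5, 12, 19, 26; the last is October 26.
1 March 2032 is a Monday, so Mondays fall on 1, 8, 15, 22, 29; the last is March 29.
At the standard offset (UTC−08:45), 03:27 UTC − 8h45m = 18:42 Dorell Administrative Region standard time (rolling into the previous day, 27 March 2032).
The standard-time date in Dorell Administrative Region, 27 March 2032, lies within the daylight-saving period (26 October 2031 – 29 March 2032), so Dorell Administrative Region is on daylight time, UTC−07:45.
03:27 UTC − 7h45m = 19:42 Dorell Administrative Region (rolling into the previous day, 27 March 2032).

19:42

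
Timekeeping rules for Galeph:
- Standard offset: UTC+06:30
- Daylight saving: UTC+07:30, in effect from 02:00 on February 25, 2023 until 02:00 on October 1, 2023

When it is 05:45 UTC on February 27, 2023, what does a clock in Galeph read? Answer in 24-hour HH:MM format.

At the standard offset (UTC+06:30), 05:45 UTC + 6h30m = 12:15 Galeph standard time.
The standard-time date in Galeph, February 27, 2023, falls between 25 February and 1 October, so daylight saving is in effect and Galeph is at UTC+07:30.
05:45 UTC + 7h30m = 13:15 local.

13:15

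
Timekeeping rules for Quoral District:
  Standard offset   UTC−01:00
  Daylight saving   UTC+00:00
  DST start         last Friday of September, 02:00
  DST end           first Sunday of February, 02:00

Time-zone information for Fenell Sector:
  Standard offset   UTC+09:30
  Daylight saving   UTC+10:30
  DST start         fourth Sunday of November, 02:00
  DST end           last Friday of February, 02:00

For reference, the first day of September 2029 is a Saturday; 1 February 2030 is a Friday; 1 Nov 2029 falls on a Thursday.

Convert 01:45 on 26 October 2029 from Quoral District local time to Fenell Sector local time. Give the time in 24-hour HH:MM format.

11:15

1 September 2029 is a Saturday, so Fridays fall on 7, 14, 21, 28; the last is September 28.
1 February 2030 is a Friday, so the first Sunday is February 3.
26 October 2029 lies within the daylight-saving period (28 September 2029 – 3 February 2030), so Quoral District is on daylight time, UTC+00:00.
01:45 Quoral District − 0h = 01:45 UTC.
1 November 2029 is a Thursday, so the first Sunday is November 4 and the fourth is November 25.
1 February 2030 is a Friday, so Fridays fall on 1, 8, 15, 22; the last is February 22.
At the standard offset (UTC+09:30), 01:45 UTC + 9h30m = 11:15 Fenell Sector standard time.
Daylight saving runs 25 November 2029 – 22 February 2030; the standard-time date in Fenell Sector, 26 October 2029, is outside that window, so Fenell Sector is on standard time at UTC+09:30.
01:45 UTC + 9h30m = 11:15 Fenell Sector.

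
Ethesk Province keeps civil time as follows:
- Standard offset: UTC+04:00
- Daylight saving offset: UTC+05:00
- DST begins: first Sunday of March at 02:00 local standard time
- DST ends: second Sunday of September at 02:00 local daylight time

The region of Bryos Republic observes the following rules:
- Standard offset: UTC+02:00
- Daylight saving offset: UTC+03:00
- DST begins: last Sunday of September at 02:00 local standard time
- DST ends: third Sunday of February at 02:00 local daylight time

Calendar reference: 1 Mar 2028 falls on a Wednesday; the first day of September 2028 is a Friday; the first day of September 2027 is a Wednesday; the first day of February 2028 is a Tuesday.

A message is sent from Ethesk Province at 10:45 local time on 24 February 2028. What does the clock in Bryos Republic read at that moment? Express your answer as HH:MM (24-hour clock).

1 March 2028 is a Wednesday, so the first Sunday is March 5.
1 September 2028 is a Friday, so the first Sunday is September 3 and the second is September 10.
Daylight saving runs 5 March – 10 September; 24 February 2028 is outside that window, so Ethesk Province is on standard time at UTC+04:00.
10:45 Ethesk Province − 4h = 06:45 UTC.
1 September 2027 is a Wednesday, so Sundays fall on 5, 12, 19, 26; the last is September 26.
1 February 2028 is a Tuesday, so the first Sunday is February 6 and the third is February 20.
At the standard offset (UTC+02:00), 06:45 UTC + 2h = 08:45 Bryos Republic standard time.
The standard-time date in Bryos Republic, 24 February 2028, is outside the daylight-saving period (26 September 2027 – 20 February 2028), so Bryos Republic is on standard time, UTC+02:00.
06:45 UTC + 2h = 08:45 Bryos Republic.

08:45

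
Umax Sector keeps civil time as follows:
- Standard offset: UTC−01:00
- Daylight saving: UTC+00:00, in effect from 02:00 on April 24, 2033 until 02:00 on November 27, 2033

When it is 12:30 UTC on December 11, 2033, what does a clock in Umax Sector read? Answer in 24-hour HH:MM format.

11:30

At the standard offset (UTC−01:00), 12:30 UTC − 1h = 11:30 Umax Sector standard time.
The standard-time date in Umax Sector, December 11, 2033, does not fall between 24 April and 27 November, so daylight saving is not in effect and Umax Sector is at UTC−01:00.
12:30 UTC − 1h = 11:30 local.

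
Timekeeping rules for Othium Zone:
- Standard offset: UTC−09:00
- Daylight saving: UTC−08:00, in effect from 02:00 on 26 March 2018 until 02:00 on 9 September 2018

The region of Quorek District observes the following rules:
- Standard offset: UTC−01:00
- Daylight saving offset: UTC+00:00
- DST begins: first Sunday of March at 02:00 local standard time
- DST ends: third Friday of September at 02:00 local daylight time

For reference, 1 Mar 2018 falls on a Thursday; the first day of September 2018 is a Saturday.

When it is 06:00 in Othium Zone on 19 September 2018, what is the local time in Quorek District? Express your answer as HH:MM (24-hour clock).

15:00

19 September 2018 does not fall between 26 March and 9 September, so daylight saving is not in effect and Othium Zone is at UTC−09:00.
06:00 Othium Zone + 9h = 15:00 UTC.
1 March 2018 is a Thursday, so the first Sunday is March 4.
1 September 2018 is a Saturday, so the first Friday is September 7 and the third is September 21.
At the standard offset (UTC−01:00), 15:00 UTC − 1h = 14:00 Quorek District standard time.
The standard-time date in Quorek District, 19 September 2018, falls between 4 March and 21 September, so daylight saving is in effect and Quorek District is at UTC+00:00.
15:00 UTC + 0h = 15:00 Quorek District.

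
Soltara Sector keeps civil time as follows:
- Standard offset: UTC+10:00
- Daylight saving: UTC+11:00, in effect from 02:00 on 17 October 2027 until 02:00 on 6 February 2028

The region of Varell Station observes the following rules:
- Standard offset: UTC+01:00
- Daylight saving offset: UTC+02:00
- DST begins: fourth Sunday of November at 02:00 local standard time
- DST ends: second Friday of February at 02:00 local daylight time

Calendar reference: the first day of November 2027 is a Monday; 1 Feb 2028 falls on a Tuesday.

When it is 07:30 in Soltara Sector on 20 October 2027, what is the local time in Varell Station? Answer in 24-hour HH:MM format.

21:30

20 October 2027 lies within the daylight-saving period (17 October 2027 – 6 February 2028), so Soltara Sector is on daylight time, UTC+11:00.
07:30 Soltara Sector − 11h = 20:30 UTC (rolling into the previous day, 19 October 2027).
1 November 2027 is a Monday, so the first Sunday is November 7 and the fourth is November 28.
1 February 2028 is a Tuesday, so the first Friday is February 4 and the second is February 11.
At the standard offset (UTC+01:00), 20:30 UTC + 1h = 21:30 Varell Station standard time.
Daylight saving runs 28 November 2027 – 11 February 2028; the standard-time date in Varell Station, 19 October 2027, is outside that window, so Varell Station is on standard time at UTC+01:00.
20:30 UTC + 1h = 21:30 Varell Station.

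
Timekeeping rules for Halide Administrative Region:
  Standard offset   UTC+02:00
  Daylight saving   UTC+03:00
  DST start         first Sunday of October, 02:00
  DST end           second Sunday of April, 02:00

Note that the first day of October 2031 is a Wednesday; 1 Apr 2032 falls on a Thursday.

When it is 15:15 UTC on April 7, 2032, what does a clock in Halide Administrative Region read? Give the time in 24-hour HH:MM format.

18:15

1 October 2031 is a Wednesday, so the first Sunday is October 5.
1 April 2032 is a Thursday, so the first Sunday is April 4 and the second is April 11.
At the standard offset (UTC+02:00), 15:15 UTC + 2h = 17:15 Halide Administrative Region standard time.
The standard-time date in Halide Administrative Region, April 7, 2032, lies within the daylight-saving period (5 October 2031 – 11 April 2032), so Halide Administrative Region is on daylight time, UTC+03:00.
15:15 UTC + 3h = 18:15 local.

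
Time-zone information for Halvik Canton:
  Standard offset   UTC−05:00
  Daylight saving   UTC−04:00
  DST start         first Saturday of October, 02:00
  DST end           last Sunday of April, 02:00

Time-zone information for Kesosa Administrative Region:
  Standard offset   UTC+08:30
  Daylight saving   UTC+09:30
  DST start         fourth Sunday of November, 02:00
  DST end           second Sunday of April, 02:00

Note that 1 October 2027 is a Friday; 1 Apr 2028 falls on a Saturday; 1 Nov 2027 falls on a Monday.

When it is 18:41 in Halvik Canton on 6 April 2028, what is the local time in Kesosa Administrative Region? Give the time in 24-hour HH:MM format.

08:11

1 October 2027 is a Friday, so the first Saturday is October 2.
1 April 2028 is a Saturday, so Sundays fall on 2, 9, 16, 23, 30; the last is April 30.
6 April 2028 falls between 2 October 2027 and 30 April 2028, so daylight saving is in effect and Halvik Canton is at UTC−04:00.
18:41 Halvik Canton + 4h = 22:41 UTC.
1 November 2027 is a Monday, so the first Sunday is November 7 and the fourth is November 28.
1 April 2028 is a Saturday, so the first Sunday is April 2 and the second is April 9.
At the standard offset (UTC+08:30), 22:41 UTC + 8h30m = 07:11 Kesosa Administrative Region standard time (rolling into the next day, 7 April 2028).
The standard-time date in Kesosa Administrative Region, 7 April 2028, lies within the daylight-saving period (28 November 2027 – 9 April 2028), so Kesosa Administrative Region is on daylight time, UTC+09:30.
22:41 UTC + 9h30m = 08:11 Kesosa Administrative Region (rolling into the next day, 7 April 2028).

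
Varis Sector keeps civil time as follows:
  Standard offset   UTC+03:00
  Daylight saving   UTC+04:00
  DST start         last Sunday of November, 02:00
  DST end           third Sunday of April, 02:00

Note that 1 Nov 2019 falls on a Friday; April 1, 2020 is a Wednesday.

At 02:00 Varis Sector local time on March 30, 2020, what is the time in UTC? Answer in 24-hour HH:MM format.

22:00

1 November 2019 is a Friday, so Sundays fall on 3, 10, 17, 24; the last is November 24.
1 April 2020 is a Wednesday, so the first Sunday is April 5 and the third is April 19.
Daylight saving runs 24 November 2019 – 19 April 2020; March 30, 2020 is inside that window, so Varis Sector is at UTC+04:00.
02:00 local − 4h = 22:00 UTC (rolling into the previous day, 29 March 2020).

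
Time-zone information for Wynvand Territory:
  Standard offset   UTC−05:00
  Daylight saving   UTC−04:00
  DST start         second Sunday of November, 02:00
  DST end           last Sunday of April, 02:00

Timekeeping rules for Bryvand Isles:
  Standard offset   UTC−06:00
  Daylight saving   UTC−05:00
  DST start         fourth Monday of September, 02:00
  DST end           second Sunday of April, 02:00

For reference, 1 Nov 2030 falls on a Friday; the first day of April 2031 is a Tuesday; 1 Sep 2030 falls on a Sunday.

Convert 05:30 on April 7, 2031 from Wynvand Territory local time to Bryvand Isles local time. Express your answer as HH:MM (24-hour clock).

04:30

1 November 2030 is a Friday, so the first Sunday is November 3 and the second is November 10.
1 April 2031 is a Tuesday, so Sundays fall on 6, 13, 20, 27; the last is April 27.
April 7, 2031 falls between 10 November 2030 and 27 April 2031, so daylight saving is in effect and Wynvand Territory is at UTC−04:00.
05:30 Wynvand Territory + 4h = 09:30 UTC.
1 September 2030 is a Sunday, so the first Monday is September 2 and the fourth is September 23.
1 April 2031 is a Tuesday, so the first Sunday is April 6 and the second is April 13.
At the standard offset (UTC−06:00), 09:30 UTC − 6h = 03:30 Bryvand Isles standard time.
The standard-time date in Bryvand Isles, April 7, 2031, lies within the daylight-saving period (23 September 2030 – 13 April 2031), so Bryvand Isles is on daylight time, UTC−05:00.
09:30 UTC − 5h = 04:30 Bryvand Isles.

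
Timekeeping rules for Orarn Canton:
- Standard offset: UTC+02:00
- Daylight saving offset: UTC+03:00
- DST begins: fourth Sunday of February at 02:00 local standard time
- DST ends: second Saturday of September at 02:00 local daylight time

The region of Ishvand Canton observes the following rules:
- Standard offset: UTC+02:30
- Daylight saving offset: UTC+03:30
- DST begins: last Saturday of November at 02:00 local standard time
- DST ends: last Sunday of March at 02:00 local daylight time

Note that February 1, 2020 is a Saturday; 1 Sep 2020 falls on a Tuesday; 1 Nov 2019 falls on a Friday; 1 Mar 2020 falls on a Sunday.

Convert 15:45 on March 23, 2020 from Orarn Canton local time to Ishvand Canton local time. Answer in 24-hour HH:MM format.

1 February 2020 is a Saturday, so the first Sunday is February 2 and the fourth is February 23.
1 September 2020 is a Tuesday, so the first Saturday is September 5 and the second is September 12.
March 23, 2020 falls between 23 February and 12 September, so daylight saving is in effect and Orarn Canton is at UTC+03:00.
15:45 Orarn Canton − 3h = 12:45 UTC.
1 November 2019 is a Friday, so Saturdays fall on 2, 9, 16, 23, 30; the last is November 30.
1 March 2020 is a Sunday, so Sundays fall on 1, 8, 15, 22, 29; the last is March 29.
At the standard offset (UTC+02:30), 12:45 UTC + 2h30m = 15:15 Ishvand Canton standard time.
The standard-time date in Ishvand Canton, March 23, 2020, falls between 30 November 2019 and 29 March 2020, so daylight saving is in effect and Ishvand Canton is at UTC+03:30.
12:45 UTC + 3h30m = 16:15 Ishvand Canton.

16:15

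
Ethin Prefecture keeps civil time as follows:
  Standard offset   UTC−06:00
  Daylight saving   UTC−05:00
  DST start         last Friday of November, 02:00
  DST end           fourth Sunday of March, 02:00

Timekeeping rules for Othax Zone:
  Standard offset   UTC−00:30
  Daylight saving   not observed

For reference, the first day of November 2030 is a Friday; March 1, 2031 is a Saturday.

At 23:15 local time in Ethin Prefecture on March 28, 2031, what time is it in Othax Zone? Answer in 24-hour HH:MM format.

04:45

1 November 2030 is a Friday, so Fridays fall on 1, 8, 15, 22, 29; the last is November 29.
1 March 2031 is a Saturday, so the first Sunday is March 2 and the fourth is March 23.
March 28, 2031 is outside the daylight-saving period (29 November 2030 – 23 March 2031), so Ethin Prefecture is on standard time, UTC−06:00.
23:15 Ethin Prefecture + 6h = 05:15 UTC (rolling into the next day, 29 March 2031).
Othax Zone has no daylight saving, so its offset is UTC−00:30 year-round.
05:15 UTC − 0h30m = 04:45 Othax Zone.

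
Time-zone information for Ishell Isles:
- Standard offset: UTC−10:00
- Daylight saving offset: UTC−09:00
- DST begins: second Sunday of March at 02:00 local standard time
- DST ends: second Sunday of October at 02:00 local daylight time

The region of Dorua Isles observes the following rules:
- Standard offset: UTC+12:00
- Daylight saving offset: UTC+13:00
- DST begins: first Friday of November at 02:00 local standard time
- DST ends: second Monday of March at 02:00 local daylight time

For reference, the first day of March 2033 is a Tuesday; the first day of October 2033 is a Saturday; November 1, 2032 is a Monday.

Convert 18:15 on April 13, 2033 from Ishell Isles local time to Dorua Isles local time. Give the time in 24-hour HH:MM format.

1 March 2033 is a Tuesday, so the first Sunday is March 6 and the second is March 13.
1 October 2033 is a Saturday, so the first Sunday is October 2 and the second is October 9.
Daylight saving runs 13 March – 9 October; April 13, 2033 is inside that window, so Ishell Isles is at UTC−09:00.
18:15 Ishell Isles + 9h = 03:15 UTC (rolling into the next day, 14 April 2033).
1 November 2032 is a Monday, so the first Friday is November 5.
1 March 2033 is a Tuesday, so the first Monday is March 7 and the second is March 14.
At the standard offset (UTC+12:00), 03:15 UTC + 12h = 15:15 Dorua Isles standard time.
The standard-time date in Dorua Isles, April 14, 2033, is outside the daylight-saving period (5 November 2032 – 14 March 2033), so Dorua Isles is on standard time, UTC+12:00.
03:15 UTC + 12h = 15:15 Dorua Isles.

15:15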